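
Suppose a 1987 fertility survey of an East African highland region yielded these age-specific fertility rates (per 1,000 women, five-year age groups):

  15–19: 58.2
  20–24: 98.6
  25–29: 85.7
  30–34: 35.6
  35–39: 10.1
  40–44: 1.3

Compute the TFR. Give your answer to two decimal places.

Sum of ASFRs = 58.2 + 98.6 + 85.7 + 35.6 + 10.1 + 1.3 = 289.5
TFR = 5 × 289.5 / 1000 = 1.4475

1.45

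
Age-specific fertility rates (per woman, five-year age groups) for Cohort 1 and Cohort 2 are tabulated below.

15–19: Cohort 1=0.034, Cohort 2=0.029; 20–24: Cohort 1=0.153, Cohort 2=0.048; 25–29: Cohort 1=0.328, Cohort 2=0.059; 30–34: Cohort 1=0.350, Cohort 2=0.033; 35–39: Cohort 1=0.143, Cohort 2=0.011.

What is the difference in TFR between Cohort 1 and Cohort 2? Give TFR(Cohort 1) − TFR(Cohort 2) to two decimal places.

Cohort 1:
  Sum of ASFRs = 0.034 + 0.153 + 0.328 + 0.350 + 0.143 = 1.008
  TFR = 5 × 1.008 = 5.04
Cohort 2:
  Sum of ASFRs = 0.029 + 0.048 + 0.059 + 0.033 + 0.011 = 0.180
  TFR = 5 × 0.180 = 0.9
Difference = 5.04 − 0.9 = 4.14

4.14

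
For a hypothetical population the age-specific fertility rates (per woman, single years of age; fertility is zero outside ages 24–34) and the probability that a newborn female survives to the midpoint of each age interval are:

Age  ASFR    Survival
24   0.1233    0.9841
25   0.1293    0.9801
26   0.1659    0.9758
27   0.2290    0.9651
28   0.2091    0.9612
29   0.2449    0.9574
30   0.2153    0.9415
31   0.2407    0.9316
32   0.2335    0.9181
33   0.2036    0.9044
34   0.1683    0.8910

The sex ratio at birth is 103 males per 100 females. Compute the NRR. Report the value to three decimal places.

1.006

Proportion female at birth = 100 / (100 + 103) = 0.49261.
Per-age-group product (1 × ASFR × survival probability):
  24: 1 × 0.1233 × 0.9841 = 0.12134
  25: 1 × 0.1293 × 0.9801 = 0.12673
  26: 1 × 0.1659 × 0.9758 = 0.16189
  27: 1 × 0.2290 × 0.9651 = 0.22101
  28: 1 × 0.2091 × 0.9612 = 0.20099
  29: 1 × 0.2449 × 0.9574 = 0.23447
  30: 1 × 0.2153 × 0.9415 = 0.20270
  31: 1 × 0.2407 × 0.9316 = 0.22424
  32: 1 × 0.2335 × 0.9181 = 0.21438
  33: 1 × 0.2036 × 0.9044 = 0.18414
  34: 1 × 0.1683 × 0.8910 = 0.14996
Sum = 2.04185
NRR = 0.49261 × 2.04185 = 1.00584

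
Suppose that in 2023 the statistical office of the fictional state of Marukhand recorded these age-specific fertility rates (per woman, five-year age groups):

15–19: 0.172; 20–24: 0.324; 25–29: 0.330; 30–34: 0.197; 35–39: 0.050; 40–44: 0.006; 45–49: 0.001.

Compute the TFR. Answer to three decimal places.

5.400

Sum of ASFRs = 0.172 + 0.324 + 0.330 + 0.197 + 0.050 + 0.006 + 0.001 = 1.080
TFR = 5 × 1.080 = 5.4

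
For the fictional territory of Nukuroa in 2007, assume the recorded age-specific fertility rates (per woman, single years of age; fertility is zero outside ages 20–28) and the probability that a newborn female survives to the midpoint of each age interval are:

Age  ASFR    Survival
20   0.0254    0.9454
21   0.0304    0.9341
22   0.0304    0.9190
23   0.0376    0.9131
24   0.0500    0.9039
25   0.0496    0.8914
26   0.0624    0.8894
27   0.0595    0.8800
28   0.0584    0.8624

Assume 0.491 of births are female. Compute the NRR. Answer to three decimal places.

Proportion female at birth = 0.491.
Weighting each age-specific rate by interval width and survival:
  20: 1 × 0.0254 × 0.9454 = 0.02401
  21: 1 × 0.0304 × 0.9341 = 0.02840
  22: 1 × 0.0304 × 0.9190 = 0.02794
  23: 1 × 0.0376 × 0.9131 = 0.03433
  24: 1 × 0.0500 × 0.9039 = 0.04520
  25: 1 × 0.0496 × 0.8914 = 0.04421
  26: 1 × 0.0624 × 0.8894 = 0.05550
  27: 1 × 0.0595 × 0.8800 = 0.05236
  28: 1 × 0.0584 × 0.8624 = 0.05036
Sum = 0.36231
NRR = 0.491 × 0.36231 = 0.17789

0.178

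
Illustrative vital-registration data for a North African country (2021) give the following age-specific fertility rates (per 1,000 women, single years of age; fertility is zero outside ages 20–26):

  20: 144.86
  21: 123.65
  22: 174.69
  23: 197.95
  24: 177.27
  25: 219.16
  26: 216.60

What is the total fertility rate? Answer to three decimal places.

1.254

Sum of ASFRs = 144.86 + 123.65 + 174.69 + 197.95 + 177.27 + 219.16 + 216.60 = 1254.18
TFR = 1254.18 / 1000 = 1.25418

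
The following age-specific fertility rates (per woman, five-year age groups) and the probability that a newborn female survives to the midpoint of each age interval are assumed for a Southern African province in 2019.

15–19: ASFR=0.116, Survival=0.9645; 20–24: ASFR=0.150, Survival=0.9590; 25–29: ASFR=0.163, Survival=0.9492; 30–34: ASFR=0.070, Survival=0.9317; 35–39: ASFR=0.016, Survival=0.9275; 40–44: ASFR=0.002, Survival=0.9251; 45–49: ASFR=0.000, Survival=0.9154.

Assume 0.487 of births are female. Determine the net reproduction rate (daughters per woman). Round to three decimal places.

1.199

Proportion female at birth = 0.487.
Each age group contributes 5 × ASFR × survival:
  15–19: 5 × 0.116 × 0.9645 = 0.55941
  20–24: 5 × 0.150 × 0.9590 = 0.71925
  25–29: 5 × 0.163 × 0.9492 = 0.77360
  30–34: 5 × 0.070 × 0.9317 = 0.32610
  35–39: 5 × 0.016 × 0.9275 = 0.07420
  40–44: 5 × 0.002 × 0.9251 = 0.00925
  45–49: 5 × 0.000 × 0.9154 = 0.00000
Sum = 2.46181
NRR = 0.487 × 2.46181 = 1.19890
With NRR above 1 the population is above replacement fertility.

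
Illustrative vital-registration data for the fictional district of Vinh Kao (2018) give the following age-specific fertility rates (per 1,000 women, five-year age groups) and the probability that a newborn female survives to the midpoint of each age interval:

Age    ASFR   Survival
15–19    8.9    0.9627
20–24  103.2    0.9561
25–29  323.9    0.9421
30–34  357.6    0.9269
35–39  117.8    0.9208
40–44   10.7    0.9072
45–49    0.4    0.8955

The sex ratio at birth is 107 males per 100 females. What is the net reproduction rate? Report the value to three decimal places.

2.083

Proportion female at birth = 100 / (100 + 107) = 0.48309.
Each age group contributes 5 × ASFR × survival:
  15–19: 5 × 8.9/1000 × 0.9627 = 0.04284
  20–24: 5 × 103.2/1000 × 0.9561 = 0.49335
  25–29: 5 × 323.9/1000 × 0.9421 = 1.52573
  30–34: 5 × 357.6/1000 × 0.9269 = 1.65730
  35–39: 5 × 117.8/1000 × 0.9208 = 0.54235
  40–44: 5 × 10.7/1000 × 0.9072 = 0.04854
  45–49: 5 × 0.4/1000 × 0.8955 = 0.00179
Sum = 4.31190
NRR = 0.48309 × 4.31190 = 2.08304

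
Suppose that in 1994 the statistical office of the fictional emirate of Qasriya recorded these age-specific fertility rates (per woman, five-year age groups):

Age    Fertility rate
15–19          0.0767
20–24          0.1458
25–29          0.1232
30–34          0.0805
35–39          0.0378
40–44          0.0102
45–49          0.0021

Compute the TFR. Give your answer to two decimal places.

Sum of ASFRs = 0.0767 + 0.1458 + 0.1232 + 0.0805 + 0.0378 + 0.0102 + 0.0021 = 0.4763
TFR = 5 × 0.4763 = 2.3815

2.38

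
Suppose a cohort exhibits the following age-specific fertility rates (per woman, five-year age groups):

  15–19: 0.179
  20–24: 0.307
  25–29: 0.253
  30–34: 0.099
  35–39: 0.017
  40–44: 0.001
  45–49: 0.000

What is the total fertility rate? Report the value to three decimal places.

Sum of ASFRs = 0.179 + 0.307 + 0.253 + 0.099 + 0.017 + 0.001 + 0.000 = 0.856
TFR = 5 × 0.856 = 4.28

4.280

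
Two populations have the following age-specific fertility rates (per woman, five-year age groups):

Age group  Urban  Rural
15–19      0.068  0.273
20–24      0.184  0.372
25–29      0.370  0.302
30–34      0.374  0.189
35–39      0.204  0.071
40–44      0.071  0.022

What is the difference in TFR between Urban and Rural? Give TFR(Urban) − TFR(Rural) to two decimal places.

0.21

Urban:
  Sum of ASFRs = 0.068 + 0.184 + 0.370 + 0.374 + 0.204 + 0.071 = 1.271
  TFR = 5 × 1.271 = 6.355
Rural:
  Sum of ASFRs = 0.273 + 0.372 + 0.302 + 0.189 + 0.071 + 0.022 = 1.229
  TFR = 5 × 1.229 = 6.145
Difference = 6.355 − 6.145 = 0.21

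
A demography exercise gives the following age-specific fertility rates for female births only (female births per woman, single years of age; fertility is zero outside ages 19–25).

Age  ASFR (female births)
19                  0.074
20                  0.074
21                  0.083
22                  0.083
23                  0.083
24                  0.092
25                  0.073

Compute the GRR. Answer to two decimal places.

0.56

Sum of female ASFRs = 0.074 + 0.074 + 0.083 + 0.083 + 0.083 + 0.092 + 0.073 = 0.562
GRR = 0.562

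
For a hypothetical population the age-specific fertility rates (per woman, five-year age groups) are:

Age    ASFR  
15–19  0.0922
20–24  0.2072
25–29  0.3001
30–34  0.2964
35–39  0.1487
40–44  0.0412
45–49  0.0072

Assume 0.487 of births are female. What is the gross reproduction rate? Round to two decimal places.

2.66

Proportion female at birth = 0.487.
Sum of ASFRs = 0.0922 + 0.2072 + 0.3001 + 0.2964 + 0.1487 + 0.0412 + 0.0072 = 1.0930
TFR = 5 × 1.0930 = 5.465
GRR = 0.487 × 5.465 = 2.66146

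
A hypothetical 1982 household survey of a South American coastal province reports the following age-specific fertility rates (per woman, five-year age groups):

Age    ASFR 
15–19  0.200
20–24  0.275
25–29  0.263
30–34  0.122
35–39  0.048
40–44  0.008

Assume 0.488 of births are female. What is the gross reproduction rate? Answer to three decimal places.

2.235

Proportion female at birth = 0.488.
Sum of ASFRs = 0.200 + 0.275 + 0.263 + 0.122 + 0.048 + 0.008 = 0.916
TFR = 5 × 0.916 = 4.58
GRR = 0.488 × 4.58 = 2.23504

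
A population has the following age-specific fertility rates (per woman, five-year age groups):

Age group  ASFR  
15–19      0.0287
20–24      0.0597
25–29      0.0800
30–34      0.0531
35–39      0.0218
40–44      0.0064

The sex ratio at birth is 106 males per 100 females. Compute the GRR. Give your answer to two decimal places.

0.61

Proportion female at birth = 100 / (100 + 106) = 0.48544.
Sum of ASFRs = 0.0287 + 0.0597 + 0.0800 + 0.0531 + 0.0218 + 0.0064 = 0.2497
TFR = 5 × 0.2497 = 1.2485
GRR = 0.48544 × 1.2485 = 0.60607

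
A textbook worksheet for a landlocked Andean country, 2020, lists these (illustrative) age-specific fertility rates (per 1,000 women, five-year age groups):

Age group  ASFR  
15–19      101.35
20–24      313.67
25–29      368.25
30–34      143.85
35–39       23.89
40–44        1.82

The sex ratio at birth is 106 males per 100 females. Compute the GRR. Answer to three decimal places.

Proportion female at birth = 100 / (100 + 106) = 0.48544.
Sum of ASFRs = 101.35 + 313.67 + 368.25 + 143.85 + 23.89 + 1.82 = 952.83
TFR = 5 × 952.83 / 1000 = 4.76415
GRR = 0.48544 × 4.76415 = 2.31271

2.313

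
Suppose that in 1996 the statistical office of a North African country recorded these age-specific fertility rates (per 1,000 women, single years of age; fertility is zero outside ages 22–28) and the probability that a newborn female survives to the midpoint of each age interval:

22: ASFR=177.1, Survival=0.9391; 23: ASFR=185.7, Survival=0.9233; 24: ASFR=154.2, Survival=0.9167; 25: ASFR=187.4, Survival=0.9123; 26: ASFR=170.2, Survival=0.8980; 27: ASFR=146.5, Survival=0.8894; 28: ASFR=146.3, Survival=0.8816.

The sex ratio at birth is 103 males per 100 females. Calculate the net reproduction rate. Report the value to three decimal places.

0.523

Proportion female at birth = 100 / (100 + 103) = 0.49261.
Survival-weighted fertility by age (1·fₓ·Sₓ):
  22: 1 × 177.1/1000 × 0.9391 = 0.16631
  23: 1 × 185.7/1000 × 0.9233 = 0.17146
  24: 1 × 154.2/1000 × 0.9167 = 0.14136
  25: 1 × 187.4/1000 × 0.9123 = 0.17097
  26: 1 × 170.2/1000 × 0.8980 = 0.15284
  27: 1 × 146.5/1000 × 0.8894 = 0.13030
  28: 1 × 146.3/1000 × 0.8816 = 0.12898
Sum = 1.06222
NRR = 0.49261 × 1.06222 = 0.52326
NRR < 1, so the cohort does not fully replace itself.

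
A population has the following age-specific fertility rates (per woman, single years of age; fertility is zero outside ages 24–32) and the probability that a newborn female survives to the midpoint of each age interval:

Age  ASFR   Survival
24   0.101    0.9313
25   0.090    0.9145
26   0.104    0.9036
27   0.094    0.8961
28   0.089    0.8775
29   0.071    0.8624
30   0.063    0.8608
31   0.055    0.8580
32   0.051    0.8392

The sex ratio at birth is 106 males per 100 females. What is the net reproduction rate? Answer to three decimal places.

0.310

Proportion female at birth = 100 / (100 + 106) = 0.48544.
Weighting each age-specific rate by interval width and survival:
  24: 1 × 0.101 × 0.9313 = 0.09406
  25: 1 × 0.090 × 0.9145 = 0.08231
  26: 1 × 0.104 × 0.9036 = 0.09397
  27: 1 × 0.094 × 0.8961 = 0.08423
  28: 1 × 0.089 × 0.8775 = 0.07810
  29: 1 × 0.071 × 0.8624 = 0.06123
  30: 1 × 0.063 × 0.8608 = 0.05423
  31: 1 × 0.055 × 0.8580 = 0.04719
  32: 1 × 0.051 × 0.8392 = 0.04280
Sum = 0.63812
NRR = 0.48544 × 0.63812 = 0.30977
With NRR below 1 the population is below replacement fertility.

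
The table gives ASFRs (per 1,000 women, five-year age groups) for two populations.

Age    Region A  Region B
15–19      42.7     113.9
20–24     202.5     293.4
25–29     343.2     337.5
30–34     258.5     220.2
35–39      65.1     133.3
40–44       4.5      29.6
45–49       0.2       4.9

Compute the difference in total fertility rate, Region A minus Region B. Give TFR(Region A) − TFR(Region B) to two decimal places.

-1.08

Region A:
  Sum of ASFRs = 42.7 + 202.5 + 343.2 + 258.5 + 65.1 + 4.5 + 0.2 = 916.7
  TFR = 5 × 916.7 / 1000 = 4.5835
Region B:
  Sum of ASFRs = 113.9 + 293.4 + 337.5 + 220.2 + 133.3 + 29.6 + 4.9 = 1132.8
  TFR = 5 × 1132.8 / 1000 = 5.664
Difference = 4.5835 − 5.664 = -1.0805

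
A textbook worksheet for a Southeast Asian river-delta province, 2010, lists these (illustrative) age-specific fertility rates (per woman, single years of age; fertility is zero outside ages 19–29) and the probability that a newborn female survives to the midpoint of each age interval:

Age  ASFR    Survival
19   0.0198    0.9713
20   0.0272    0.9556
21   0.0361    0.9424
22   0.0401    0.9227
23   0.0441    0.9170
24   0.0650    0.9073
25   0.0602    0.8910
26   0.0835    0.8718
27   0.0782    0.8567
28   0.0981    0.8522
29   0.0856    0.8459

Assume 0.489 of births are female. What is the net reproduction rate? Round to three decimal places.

Proportion female at birth = 0.489.
Per-age-group product (1 × ASFR × survival probability):
  19: 1 × 0.0198 × 0.9713 = 0.01923
  20: 1 × 0.0272 × 0.9556 = 0.02599
  21: 1 × 0.0361 × 0.9424 = 0.03402
  22: 1 × 0.0401 × 0.9227 = 0.03700
  23: 1 × 0.0441 × 0.9170 = 0.04044
  24: 1 × 0.0650 × 0.9073 = 0.05897
  25: 1 × 0.0602 × 0.8910 = 0.05364
  26: 1 × 0.0835 × 0.8718 = 0.07280
  27: 1 × 0.0782 × 0.8567 = 0.06699
  28: 1 × 0.0981 × 0.8522 = 0.08360
  29: 1 × 0.0856 × 0.8459 = 0.07241
Sum = 0.56509
NRR = 0.489 × 0.56509 = 0.27633

0.276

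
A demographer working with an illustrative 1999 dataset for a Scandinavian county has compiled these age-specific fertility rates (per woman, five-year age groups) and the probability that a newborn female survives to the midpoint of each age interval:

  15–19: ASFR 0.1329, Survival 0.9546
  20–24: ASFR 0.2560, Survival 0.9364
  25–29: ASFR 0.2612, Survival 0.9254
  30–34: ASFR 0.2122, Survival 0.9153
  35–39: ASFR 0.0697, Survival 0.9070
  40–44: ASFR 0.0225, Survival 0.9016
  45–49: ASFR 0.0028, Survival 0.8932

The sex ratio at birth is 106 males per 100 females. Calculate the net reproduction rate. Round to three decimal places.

Proportion female at birth = 100 / (100 + 106) = 0.48544.
Each age group contributes 5 × ASFR × survival:
  15–19: 5 × 0.1329 × 0.9546 = 0.63433
  20–24: 5 × 0.2560 × 0.9364 = 1.19859
  25–29: 5 × 0.2612 × 0.9254 = 1.20857
  30–34: 5 × 0.2122 × 0.9153 = 0.97113
  35–39: 5 × 0.0697 × 0.9070 = 0.31609
  40–44: 5 × 0.0225 × 0.9016 = 0.10143
  45–49: 5 × 0.0028 × 0.8932 = 0.01250
Sum = 4.44264
NRR = 0.48544 × 4.44264 = 2.15664
With NRR above 1 the population is above replacement fertility.

2.157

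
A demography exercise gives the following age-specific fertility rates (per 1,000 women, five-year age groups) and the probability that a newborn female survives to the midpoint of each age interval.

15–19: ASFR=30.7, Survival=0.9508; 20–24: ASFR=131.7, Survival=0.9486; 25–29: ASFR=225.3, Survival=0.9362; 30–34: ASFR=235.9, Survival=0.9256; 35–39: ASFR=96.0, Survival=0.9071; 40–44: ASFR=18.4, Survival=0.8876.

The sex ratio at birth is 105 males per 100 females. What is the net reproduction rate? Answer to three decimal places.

Proportion female at birth = 100 / (100 + 105) = 0.48780.
Each age group contributes 5 × ASFR × survival:
  15–19: 5 × 30.7/1000 × 0.9508 = 0.14595
  20–24: 5 × 131.7/1000 × 0.9486 = 0.62465
  25–29: 5 × 225.3/1000 × 0.9362 = 1.05463
  30–34: 5 × 235.9/1000 × 0.9256 = 1.09175
  35–39: 5 × 96.0/1000 × 0.9071 = 0.43541
  40–44: 5 × 18.4/1000 × 0.8876 = 0.08166
Sum = 3.43405
NRR = 0.48780 × 3.43405 = 1.67513

1.675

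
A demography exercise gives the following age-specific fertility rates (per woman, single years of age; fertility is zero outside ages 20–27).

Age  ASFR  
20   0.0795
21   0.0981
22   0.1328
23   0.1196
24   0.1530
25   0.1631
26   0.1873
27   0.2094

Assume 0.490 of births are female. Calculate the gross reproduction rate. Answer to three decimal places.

Proportion female at birth = 0.490.
Sum of ASFRs = 0.0795 + 0.0981 + 0.1328 + 0.1196 + 0.1530 + 0.1631 + 0.1873 + 0.2094 = 1.1428
TFR = 1.1428
GRR = 0.490 × 1.1428 = 0.55997

0.560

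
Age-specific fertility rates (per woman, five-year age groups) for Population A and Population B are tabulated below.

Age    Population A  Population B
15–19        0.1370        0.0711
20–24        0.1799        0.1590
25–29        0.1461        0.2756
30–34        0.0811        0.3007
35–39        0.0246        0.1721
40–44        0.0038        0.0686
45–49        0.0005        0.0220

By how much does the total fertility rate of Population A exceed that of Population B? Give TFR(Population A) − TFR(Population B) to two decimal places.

-2.48

Population A:
  Sum of ASFRs = 0.1370 + 0.1799 + 0.1461 + 0.0811 + 0.0246 + 0.0038 + 0.0005 = 0.5730
  TFR = 5 × 0.5730 = 2.865
Population B:
  Sum of ASFRs = 0.0711 + 0.1590 + 0.2756 + 0.3007 + 0.1721 + 0.0686 + 0.0220 = 1.0691
  TFR = 5 × 1.0691 = 5.3455
Difference = 2.865 − 5.3455 = -2.4805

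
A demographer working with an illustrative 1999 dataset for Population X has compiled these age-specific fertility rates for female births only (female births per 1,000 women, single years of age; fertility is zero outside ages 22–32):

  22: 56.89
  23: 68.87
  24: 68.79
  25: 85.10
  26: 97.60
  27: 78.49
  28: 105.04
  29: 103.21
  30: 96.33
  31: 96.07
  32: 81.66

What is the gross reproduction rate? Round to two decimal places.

Sum of female ASFRs = 56.89 + 68.87 + 68.79 + 85.10 + 97.60 + 78.49 + 105.04 + 103.21 + 96.33 + 96.07 + 81.66 = 938.05
GRR = 938.05 / 1000 = 0.93805

0.94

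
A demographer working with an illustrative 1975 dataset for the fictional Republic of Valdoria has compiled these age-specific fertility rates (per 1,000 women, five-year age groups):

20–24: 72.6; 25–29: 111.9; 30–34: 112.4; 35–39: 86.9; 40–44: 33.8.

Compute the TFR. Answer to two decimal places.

2.09

Sum of ASFRs = 72.6 + 111.9 + 112.4 + 86.9 + 33.8 = 417.6
TFR = 5 × 417.6 / 1000 = 2.088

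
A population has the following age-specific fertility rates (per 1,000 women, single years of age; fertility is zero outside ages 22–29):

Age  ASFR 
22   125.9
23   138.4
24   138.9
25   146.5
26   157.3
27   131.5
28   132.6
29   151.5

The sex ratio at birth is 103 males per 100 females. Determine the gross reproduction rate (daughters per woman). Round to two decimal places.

Proportion female at birth = 100 / (100 + 103) = 0.49261.
Sum of ASFRs = 125.9 + 138.4 + 138.9 + 146.5 + 157.3 + 131.5 + 132.6 + 151.5 = 1122.6
TFR = 1122.6 / 1000 = 1.1226
GRR = 0.49261 × 1.1226 = 0.55300

0.55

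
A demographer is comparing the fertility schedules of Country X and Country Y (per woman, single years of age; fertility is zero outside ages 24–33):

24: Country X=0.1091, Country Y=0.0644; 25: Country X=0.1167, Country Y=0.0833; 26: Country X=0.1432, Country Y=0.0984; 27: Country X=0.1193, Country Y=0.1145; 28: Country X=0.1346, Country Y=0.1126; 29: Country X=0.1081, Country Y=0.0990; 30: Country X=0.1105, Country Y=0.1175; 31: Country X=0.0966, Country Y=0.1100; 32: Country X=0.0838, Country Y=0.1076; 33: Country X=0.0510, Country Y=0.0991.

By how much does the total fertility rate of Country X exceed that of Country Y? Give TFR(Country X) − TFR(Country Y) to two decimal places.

0.07

Country X:
  Sum of ASFRs = 0.1091 + 0.1167 + 0.1432 + 0.1193 + 0.1346 + 0.1081 + 0.1105 + 0.0966 + 0.0838 + 0.0510 = 1.0729
  TFR = 1.0729
Country Y:
  Sum of ASFRs = 0.0644 + 0.0833 + 0.0984 + 0.1145 + 0.1126 + 0.0990 + 0.1175 + 0.1100 + 0.1076 + 0.0991 = 1.0064
  TFR = 1.0064
Difference = 1.0729 − 1.0064 = 0.0665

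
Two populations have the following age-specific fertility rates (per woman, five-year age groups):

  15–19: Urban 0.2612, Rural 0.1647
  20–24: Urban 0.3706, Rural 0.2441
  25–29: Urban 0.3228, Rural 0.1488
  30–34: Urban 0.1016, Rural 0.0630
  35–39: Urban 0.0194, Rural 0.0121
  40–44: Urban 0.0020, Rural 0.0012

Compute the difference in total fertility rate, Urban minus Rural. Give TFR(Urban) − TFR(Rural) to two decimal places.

2.22

Urban:
  Sum of ASFRs = 0.2612 + 0.3706 + 0.3228 + 0.1016 + 0.0194 + 0.0020 = 1.0776
  TFR = 5 × 1.0776 = 5.388
Rural:
  Sum of ASFRs = 0.1647 + 0.2441 + 0.1488 + 0.0630 + 0.0121 + 0.0012 = 0.6339
  TFR = 5 × 0.6339 = 3.1695
Difference = 5.388 − 3.1695 = 2.2185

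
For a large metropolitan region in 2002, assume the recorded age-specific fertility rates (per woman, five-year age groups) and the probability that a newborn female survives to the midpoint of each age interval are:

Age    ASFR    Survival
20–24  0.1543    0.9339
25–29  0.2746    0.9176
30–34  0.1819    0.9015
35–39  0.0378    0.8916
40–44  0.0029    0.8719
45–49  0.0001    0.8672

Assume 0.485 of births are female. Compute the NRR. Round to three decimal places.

Proportion female at birth = 0.485.
Weighting each age-specific rate by interval width and survival:
  20–24: 5 × 0.1543 × 0.9339 = 0.72050
  25–29: 5 × 0.2746 × 0.9176 = 1.25986
  30–34: 5 × 0.1819 × 0.9015 = 0.81991
  35–39: 5 × 0.0378 × 0.8916 = 0.16851
  40–44: 5 × 0.0029 × 0.8719 = 0.01264
  45–49: 5 × 0.0001 × 0.8672 = 0.00043
Sum = 2.98185
NRR = 0.485 × 2.98185 = 1.44620
An NRR exceeding 1 indicates intrinsic growth under these rates.

1.446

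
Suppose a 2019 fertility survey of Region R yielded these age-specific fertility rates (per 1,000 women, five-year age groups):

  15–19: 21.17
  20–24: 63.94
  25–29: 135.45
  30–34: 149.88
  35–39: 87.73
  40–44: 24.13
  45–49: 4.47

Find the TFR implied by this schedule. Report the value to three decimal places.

2.434

Sum of ASFRs = 21.17 + 63.94 + 135.45 + 149.88 + 87.73 + 24.13 + 4.47 = 486.77
TFR = 5 × 486.77 / 1000 = 2.43385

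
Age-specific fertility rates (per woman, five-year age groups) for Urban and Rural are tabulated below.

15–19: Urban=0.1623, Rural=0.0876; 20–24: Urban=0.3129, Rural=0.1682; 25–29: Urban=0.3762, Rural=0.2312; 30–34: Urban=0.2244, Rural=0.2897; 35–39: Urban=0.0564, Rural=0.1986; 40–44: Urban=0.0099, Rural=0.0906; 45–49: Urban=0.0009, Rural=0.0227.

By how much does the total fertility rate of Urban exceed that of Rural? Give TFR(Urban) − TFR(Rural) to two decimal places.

0.27

Urban:
  Sum of ASFRs = 0.1623 + 0.3129 + 0.3762 + 0.2244 + 0.0564 + 0.0099 + 0.0009 = 1.1430
  TFR = 5 × 1.1430 = 5.715
Rural:
  Sum of ASFRs = 0.0876 + 0.1682 + 0.2312 + 0.2897 + 0.1986 + 0.0906 + 0.0227 = 1.0886
  TFR = 5 × 1.0886 = 5.443
Difference = 5.715 − 5.443 = 0.272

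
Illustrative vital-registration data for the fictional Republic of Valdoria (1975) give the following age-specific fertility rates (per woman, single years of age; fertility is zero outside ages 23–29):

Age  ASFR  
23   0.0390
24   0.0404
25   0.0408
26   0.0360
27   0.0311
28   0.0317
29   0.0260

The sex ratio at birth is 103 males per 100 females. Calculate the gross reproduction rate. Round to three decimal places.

0.121

Proportion female at birth = 100 / (100 + 103) = 0.49261.
Sum of ASFRs = 0.0390 + 0.0404 + 0.0408 + 0.0360 + 0.0311 + 0.0317 + 0.0260 = 0.2450
TFR = 0.245
GRR = 0.49261 × 0.245 = 0.12069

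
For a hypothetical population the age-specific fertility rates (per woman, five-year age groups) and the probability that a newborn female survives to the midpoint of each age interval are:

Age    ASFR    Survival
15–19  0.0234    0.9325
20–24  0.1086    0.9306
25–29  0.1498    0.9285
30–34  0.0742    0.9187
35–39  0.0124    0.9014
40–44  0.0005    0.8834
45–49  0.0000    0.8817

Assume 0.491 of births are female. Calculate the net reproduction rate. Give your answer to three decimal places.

Proportion female at birth = 0.491.
Weighting each age-specific rate by interval width and survival:
  15–19: 5 × 0.0234 × 0.9325 = 0.10910
  20–24: 5 × 0.1086 × 0.9306 = 0.50532
  25–29: 5 × 0.1498 × 0.9285 = 0.69545
  30–34: 5 × 0.0742 × 0.9187 = 0.34084
  35–39: 5 × 0.0124 × 0.9014 = 0.05589
  40–44: 5 × 0.0005 × 0.8834 = 0.00221
  45–49: 5 × 0.0000 × 0.8817 = 0.00000
Sum = 1.70881
NRR = 0.491 × 1.70881 = 0.83903
With NRR below 1 the population is below replacement fertility.

0.839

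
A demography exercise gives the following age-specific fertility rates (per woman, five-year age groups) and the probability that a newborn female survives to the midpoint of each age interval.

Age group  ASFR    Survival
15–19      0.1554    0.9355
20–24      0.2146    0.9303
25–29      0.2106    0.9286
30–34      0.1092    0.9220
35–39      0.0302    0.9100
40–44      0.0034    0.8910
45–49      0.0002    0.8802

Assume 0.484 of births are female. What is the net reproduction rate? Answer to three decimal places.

Proportion female at birth = 0.484.
Weighting each age-specific rate by interval width and survival:
  15–19: 5 × 0.1554 × 0.9355 = 0.72688
  20–24: 5 × 0.2146 × 0.9303 = 0.99821
  25–29: 5 × 0.2106 × 0.9286 = 0.97782
  30–34: 5 × 0.1092 × 0.9220 = 0.50341
  35–39: 5 × 0.0302 × 0.9100 = 0.13741
  40–44: 5 × 0.0034 × 0.8910 = 0.01515
  45–49: 5 × 0.0002 × 0.8802 = 0.00088
Sum = 3.35976
NRR = 0.484 × 3.35976 = 1.62612
An NRR exceeding 1 indicates intrinsic growth under these rates.

1.626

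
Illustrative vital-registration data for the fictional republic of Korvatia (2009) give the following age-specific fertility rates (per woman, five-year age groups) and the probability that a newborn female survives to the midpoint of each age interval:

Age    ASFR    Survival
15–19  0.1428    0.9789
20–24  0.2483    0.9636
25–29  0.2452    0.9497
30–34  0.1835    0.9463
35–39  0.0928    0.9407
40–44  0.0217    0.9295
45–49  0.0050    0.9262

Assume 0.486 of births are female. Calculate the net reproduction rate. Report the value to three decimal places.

2.181

Proportion female at birth = 0.486.
Each age group contributes 5 × ASFR × survival:
  15–19: 5 × 0.1428 × 0.9789 = 0.69893
  20–24: 5 × 0.2483 × 0.9636 = 1.19631
  25–29: 5 × 0.2452 × 0.9497 = 1.16433
  30–34: 5 × 0.1835 × 0.9463 = 0.86823
  35–39: 5 × 0.0928 × 0.9407 = 0.43648
  40–44: 5 × 0.0217 × 0.9295 = 0.10085
  45–49: 5 × 0.0050 × 0.9262 = 0.02316
Sum = 4.48829
NRR = 0.486 × 4.48829 = 2.18131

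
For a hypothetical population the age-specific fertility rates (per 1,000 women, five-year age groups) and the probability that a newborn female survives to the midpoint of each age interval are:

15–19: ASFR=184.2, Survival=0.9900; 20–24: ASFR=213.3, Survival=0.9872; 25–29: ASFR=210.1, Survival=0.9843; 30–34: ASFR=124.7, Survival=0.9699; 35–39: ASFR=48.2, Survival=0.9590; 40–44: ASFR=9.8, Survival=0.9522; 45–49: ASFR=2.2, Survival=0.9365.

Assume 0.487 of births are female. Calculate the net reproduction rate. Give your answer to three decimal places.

Proportion female at birth = 0.487.
Survival-weighted fertility by age (5·fₓ·Sₓ):
  15–19: 5 × 184.2/1000 × 0.9900 = 0.91179
  20–24: 5 × 213.3/1000 × 0.9872 = 1.05285
  25–29: 5 × 210.1/1000 × 0.9843 = 1.03401
  30–34: 5 × 124.7/1000 × 0.9699 = 0.60473
  35–39: 5 × 48.2/1000 × 0.9590 = 0.23112
  40–44: 5 × 9.8/1000 × 0.9522 = 0.04666
  45–49: 5 × 2.2/1000 × 0.9365 = 0.01030
Sum = 3.89146
NRR = 0.487 × 3.89146 = 1.89514
NRR > 1, so each generation more than replaces itself.

1.895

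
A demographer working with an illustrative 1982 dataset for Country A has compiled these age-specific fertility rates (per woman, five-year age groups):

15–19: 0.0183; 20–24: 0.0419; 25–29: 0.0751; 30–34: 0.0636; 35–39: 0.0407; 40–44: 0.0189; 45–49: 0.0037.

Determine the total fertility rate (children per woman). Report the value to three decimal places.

1.311

Sum of ASFRs = 0.0183 + 0.0419 + 0.0751 + 0.0636 + 0.0407 + 0.0189 + 0.0037 = 0.2622
TFR = 5 × 0.2622 = 1.311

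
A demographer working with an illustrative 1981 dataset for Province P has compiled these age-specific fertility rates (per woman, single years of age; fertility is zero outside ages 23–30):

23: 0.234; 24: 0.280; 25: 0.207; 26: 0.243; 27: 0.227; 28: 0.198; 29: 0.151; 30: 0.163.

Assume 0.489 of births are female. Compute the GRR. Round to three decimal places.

0.833

Proportion female at birth = 0.489.
Sum of ASFRs = 0.234 + 0.280 + 0.207 + 0.243 + 0.227 + 0.198 + 0.151 + 0.163 = 1.703
TFR = 1.703
GRR = 0.489 × 1.703 = 0.83277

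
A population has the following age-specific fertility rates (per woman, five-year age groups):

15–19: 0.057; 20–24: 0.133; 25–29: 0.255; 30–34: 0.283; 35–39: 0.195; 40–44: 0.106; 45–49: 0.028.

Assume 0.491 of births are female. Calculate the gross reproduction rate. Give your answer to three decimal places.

Proportion female at birth = 0.491.
Sum of ASFRs = 0.057 + 0.133 + 0.255 + 0.283 + 0.195 + 0.106 + 0.028 = 1.057
TFR = 5 × 1.057 = 5.285
GRR = 0.491 × 5.285 = 2.59494

2.595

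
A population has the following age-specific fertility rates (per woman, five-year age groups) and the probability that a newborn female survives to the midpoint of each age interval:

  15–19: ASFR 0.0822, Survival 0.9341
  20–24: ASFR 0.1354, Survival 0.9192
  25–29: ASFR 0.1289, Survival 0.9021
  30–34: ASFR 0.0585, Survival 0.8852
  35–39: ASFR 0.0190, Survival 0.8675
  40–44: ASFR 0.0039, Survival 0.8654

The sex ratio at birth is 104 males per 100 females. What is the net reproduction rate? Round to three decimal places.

0.954

Proportion female at birth = 100 / (100 + 104) = 0.49020.
Per-age-group product (5 × ASFR × survival probability):
  15–19: 5 × 0.0822 × 0.9341 = 0.38392
  20–24: 5 × 0.1354 × 0.9192 = 0.62230
  25–29: 5 × 0.1289 × 0.9021 = 0.58140
  30–34: 5 × 0.0585 × 0.8852 = 0.25892
  35–39: 5 × 0.0190 × 0.8675 = 0.08241
  40–44: 5 × 0.0039 × 0.8654 = 0.01688
Sum = 1.94583
NRR = 0.49020 × 1.94583 = 0.95385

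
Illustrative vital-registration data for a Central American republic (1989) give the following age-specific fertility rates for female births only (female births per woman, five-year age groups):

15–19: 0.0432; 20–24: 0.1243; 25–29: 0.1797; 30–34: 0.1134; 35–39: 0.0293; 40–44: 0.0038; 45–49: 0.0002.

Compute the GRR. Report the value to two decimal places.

2.47

Sum of female ASFRs = 0.0432 + 0.1243 + 0.1797 + 0.1134 + 0.0293 + 0.0038 + 0.0002 = 0.4939
GRR = 5 × 0.4939 = 2.4695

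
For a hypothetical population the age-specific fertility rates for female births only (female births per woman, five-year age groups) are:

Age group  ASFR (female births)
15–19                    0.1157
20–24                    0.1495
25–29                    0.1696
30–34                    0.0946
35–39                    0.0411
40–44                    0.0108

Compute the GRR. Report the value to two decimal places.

Sum of female ASFRs = 0.1157 + 0.1495 + 0.1696 + 0.0946 + 0.0411 + 0.0108 = 0.5813
GRR = 5 × 0.5813 = 2.9065

2.91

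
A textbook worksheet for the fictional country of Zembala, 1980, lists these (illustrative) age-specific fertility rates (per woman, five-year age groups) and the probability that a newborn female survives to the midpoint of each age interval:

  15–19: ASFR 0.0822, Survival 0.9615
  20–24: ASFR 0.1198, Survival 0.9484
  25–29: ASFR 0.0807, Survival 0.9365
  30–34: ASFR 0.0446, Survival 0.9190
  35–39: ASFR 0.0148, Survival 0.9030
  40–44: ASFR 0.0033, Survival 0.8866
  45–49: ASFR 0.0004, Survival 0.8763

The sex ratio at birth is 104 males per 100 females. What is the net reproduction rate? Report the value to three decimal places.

0.799

Proportion female at birth = 100 / (100 + 104) = 0.49020.
Each age group contributes 5 × ASFR × survival:
  15–19: 5 × 0.0822 × 0.9615 = 0.39518
  20–24: 5 × 0.1198 × 0.9484 = 0.56809
  25–29: 5 × 0.0807 × 0.9365 = 0.37788
  30–34: 5 × 0.0446 × 0.9190 = 0.20494
  35–39: 5 × 0.0148 × 0.9030 = 0.06682
  40–44: 5 × 0.0033 × 0.8866 = 0.01463
  45–49: 5 × 0.0004 × 0.8763 = 0.00175
Sum = 1.62929
NRR = 0.49020 × 1.62929 = 0.79868
NRR < 1, so the cohort does not fully replace itself.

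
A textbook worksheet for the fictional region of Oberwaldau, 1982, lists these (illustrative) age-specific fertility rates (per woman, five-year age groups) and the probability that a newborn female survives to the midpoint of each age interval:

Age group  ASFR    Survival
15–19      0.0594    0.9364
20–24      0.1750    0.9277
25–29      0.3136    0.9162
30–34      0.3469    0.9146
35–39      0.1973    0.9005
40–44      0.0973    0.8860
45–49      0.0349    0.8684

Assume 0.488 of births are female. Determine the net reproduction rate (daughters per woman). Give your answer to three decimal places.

2.725

Proportion female at birth = 0.488.
Per-age-group product (5 × ASFR × survival probability):
  15–19: 5 × 0.0594 × 0.9364 = 0.27811
  20–24: 5 × 0.1750 × 0.9277 = 0.81174
  25–29: 5 × 0.3136 × 0.9162 = 1.43660
  30–34: 5 × 0.3469 × 0.9146 = 1.58637
  35–39: 5 × 0.1973 × 0.9005 = 0.88834
  40–44: 5 × 0.0973 × 0.8860 = 0.43104
  45–49: 5 × 0.0349 × 0.8684 = 0.15154
Sum = 5.58374
NRR = 0.488 × 5.58374 = 2.72487
An NRR exceeding 1 indicates intrinsic growth under these rates.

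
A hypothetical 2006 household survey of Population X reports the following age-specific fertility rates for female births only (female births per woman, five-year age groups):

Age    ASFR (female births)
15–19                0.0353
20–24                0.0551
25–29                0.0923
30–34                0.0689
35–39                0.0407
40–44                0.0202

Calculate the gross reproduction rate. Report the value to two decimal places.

1.56

Sum of female ASFRs = 0.0353 + 0.0551 + 0.0923 + 0.0689 + 0.0407 + 0.0202 = 0.3125
GRR = 5 × 0.3125 = 1.5625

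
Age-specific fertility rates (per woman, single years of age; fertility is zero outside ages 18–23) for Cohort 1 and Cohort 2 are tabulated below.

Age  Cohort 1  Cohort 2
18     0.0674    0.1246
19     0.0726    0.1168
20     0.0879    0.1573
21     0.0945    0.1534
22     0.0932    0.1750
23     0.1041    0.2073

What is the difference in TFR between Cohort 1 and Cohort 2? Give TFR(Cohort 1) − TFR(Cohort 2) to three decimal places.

-0.415

Cohort 1:
  Sum of ASFRs = 0.0674 + 0.0726 + 0.0879 + 0.0945 + 0.0932 + 0.1041 = 0.5197
  TFR = 0.5197
Cohort 2:
  Sum of ASFRs = 0.1246 + 0.1168 + 0.1573 + 0.1534 + 0.1750 + 0.2073 = 0.9344
  TFR = 0.9344
Difference = 0.5197 − 0.9344 = -0.4147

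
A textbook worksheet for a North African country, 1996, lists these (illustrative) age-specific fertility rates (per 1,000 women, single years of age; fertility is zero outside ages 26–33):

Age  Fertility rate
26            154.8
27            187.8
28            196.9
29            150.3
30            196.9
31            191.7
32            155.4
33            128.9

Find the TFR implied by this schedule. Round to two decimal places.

1.36

Sum of ASFRs = 154.8 + 187.8 + 196.9 + 150.3 + 196.9 + 191.7 + 155.4 + 128.9 = 1362.7
TFR = 1362.7 / 1000 = 1.3627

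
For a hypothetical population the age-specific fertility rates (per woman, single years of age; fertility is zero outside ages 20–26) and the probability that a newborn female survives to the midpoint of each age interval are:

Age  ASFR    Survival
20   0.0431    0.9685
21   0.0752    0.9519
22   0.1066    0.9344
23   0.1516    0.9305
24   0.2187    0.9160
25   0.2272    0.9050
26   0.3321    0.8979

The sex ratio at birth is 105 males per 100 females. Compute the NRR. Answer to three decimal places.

0.516

Proportion female at birth = 100 / (100 + 105) = 0.48780.
Each age group contributes 1 × ASFR × survival:
  20: 1 × 0.0431 × 0.9685 = 0.04174
  21: 1 × 0.0752 × 0.9519 = 0.07158
  22: 1 × 0.1066 × 0.9344 = 0.09961
  23: 1 × 0.1516 × 0.9305 = 0.14106
  24: 1 × 0.2187 × 0.9160 = 0.20033
  25: 1 × 0.2272 × 0.9050 = 0.20562
  26: 1 × 0.3321 × 0.8979 = 0.29819
Sum = 1.05813
NRR = 0.48780 × 1.05813 = 0.51616
With NRR below 1 the population is below replacement fertility.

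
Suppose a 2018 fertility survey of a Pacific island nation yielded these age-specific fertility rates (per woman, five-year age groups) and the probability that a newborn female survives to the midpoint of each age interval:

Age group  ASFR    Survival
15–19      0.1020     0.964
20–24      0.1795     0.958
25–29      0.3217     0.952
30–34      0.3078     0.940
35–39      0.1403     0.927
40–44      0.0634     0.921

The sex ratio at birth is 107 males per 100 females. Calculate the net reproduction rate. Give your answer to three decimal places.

2.547

Proportion female at birth = 100 / (100 + 107) = 0.48309.
Each age group contributes 5 × ASFR × survival:
  15–19: 5 × 0.1020 × 0.964 = 0.49164
  20–24: 5 × 0.1795 × 0.958 = 0.85981
  25–29: 5 × 0.3217 × 0.952 = 1.53129
  30–34: 5 × 0.3078 × 0.940 = 1.44666
  35–39: 5 × 0.1403 × 0.927 = 0.65029
  40–44: 5 × 0.0634 × 0.921 = 0.29196
Sum = 5.27165
NRR = 0.48309 × 5.27165 = 2.54668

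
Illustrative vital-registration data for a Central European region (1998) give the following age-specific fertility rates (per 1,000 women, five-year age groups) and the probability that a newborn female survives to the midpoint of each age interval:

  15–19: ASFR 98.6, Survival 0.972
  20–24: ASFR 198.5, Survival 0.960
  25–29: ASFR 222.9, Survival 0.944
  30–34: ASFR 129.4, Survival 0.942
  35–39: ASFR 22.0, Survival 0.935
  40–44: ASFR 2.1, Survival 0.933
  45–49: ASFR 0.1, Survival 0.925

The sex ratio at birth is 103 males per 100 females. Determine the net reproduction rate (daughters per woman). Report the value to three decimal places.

1.580

Proportion female at birth = 100 / (100 + 103) = 0.49261.
Each age group contributes 5 × ASFR × survival:
  15–19: 5 × 98.6/1000 × 0.972 = 0.47920
  20–24: 5 × 198.5/1000 × 0.960 = 0.95280
  25–29: 5 × 222.9/1000 × 0.944 = 1.05209
  30–34: 5 × 129.4/1000 × 0.942 = 0.60947
  35–39: 5 × 22.0/1000 × 0.935 = 0.10285
  40–44: 5 × 2.1/1000 × 0.933 = 0.00980
  45–49: 5 × 0.1/1000 × 0.925 = 0.00046
Sum = 3.20667
NRR = 0.49261 × 3.20667 = 1.57964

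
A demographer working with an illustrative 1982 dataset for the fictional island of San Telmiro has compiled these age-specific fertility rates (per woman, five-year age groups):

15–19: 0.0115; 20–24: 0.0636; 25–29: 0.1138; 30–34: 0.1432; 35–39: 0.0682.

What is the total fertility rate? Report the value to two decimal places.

2.00

Sum of ASFRs = 0.0115 + 0.0636 + 0.1138 + 0.1432 + 0.0682 = 0.4003
TFR = 5 × 0.4003 = 2.0015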